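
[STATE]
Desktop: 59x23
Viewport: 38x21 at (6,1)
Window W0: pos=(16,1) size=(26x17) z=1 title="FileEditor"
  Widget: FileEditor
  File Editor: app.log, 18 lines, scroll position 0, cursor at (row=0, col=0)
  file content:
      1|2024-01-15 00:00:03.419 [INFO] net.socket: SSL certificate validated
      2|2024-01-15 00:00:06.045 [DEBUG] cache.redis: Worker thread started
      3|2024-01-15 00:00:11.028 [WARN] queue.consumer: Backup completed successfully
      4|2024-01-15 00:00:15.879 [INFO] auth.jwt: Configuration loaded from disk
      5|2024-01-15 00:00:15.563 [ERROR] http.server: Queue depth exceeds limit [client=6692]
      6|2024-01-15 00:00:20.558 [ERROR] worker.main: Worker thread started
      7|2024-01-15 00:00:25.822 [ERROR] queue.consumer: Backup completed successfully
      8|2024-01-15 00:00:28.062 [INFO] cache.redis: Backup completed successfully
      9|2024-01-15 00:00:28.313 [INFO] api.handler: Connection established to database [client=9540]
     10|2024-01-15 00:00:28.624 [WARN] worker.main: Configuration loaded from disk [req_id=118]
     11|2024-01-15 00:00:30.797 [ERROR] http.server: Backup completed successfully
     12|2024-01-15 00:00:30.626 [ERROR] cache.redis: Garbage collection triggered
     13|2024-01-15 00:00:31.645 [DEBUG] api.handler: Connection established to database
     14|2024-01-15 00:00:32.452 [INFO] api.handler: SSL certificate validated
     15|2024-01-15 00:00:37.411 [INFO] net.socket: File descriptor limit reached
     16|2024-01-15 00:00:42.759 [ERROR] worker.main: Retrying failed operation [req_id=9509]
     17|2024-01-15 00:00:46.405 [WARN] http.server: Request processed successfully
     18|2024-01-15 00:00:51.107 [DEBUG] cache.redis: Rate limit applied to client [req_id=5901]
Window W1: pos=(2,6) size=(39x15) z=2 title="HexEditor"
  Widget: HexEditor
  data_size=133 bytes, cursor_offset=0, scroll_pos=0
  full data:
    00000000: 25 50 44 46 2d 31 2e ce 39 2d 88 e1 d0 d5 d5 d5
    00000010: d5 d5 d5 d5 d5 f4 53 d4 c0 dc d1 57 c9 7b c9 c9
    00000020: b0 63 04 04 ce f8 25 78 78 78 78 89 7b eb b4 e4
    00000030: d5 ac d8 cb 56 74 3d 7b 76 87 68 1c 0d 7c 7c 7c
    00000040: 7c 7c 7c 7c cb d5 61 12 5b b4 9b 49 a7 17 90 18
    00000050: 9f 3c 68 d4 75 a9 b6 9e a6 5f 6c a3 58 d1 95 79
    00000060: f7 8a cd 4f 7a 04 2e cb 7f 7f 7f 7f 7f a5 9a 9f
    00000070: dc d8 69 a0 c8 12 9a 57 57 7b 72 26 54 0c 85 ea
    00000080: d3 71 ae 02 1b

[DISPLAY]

          ┏━━━━━━━━━━━━━━━━━━━━━━━━┓  
          ┃ FileEditor             ┃  
          ┠────────────────────────┨  
          ┃█024-01-15 00:00:03.419▲┃  
          ┃2024-01-15 00:00:06.045█┃  
━━━━━━━━━━━━━━━━━━━━━━━━━━━━━━━━━━┓┃  
xEditor                           ┃┃  
──────────────────────────────────┨┃  
00000  25 50 44 46 2d 31 2e ce  39┃┃  
00010  d5 d5 d5 d5 d5 f4 53 d4  c0┃┃  
00020  b0 63 04 04 ce f8 25 78  78┃┃  
00030  d5 ac d8 cb 56 74 3d 7b  76┃┃  
00040  7c 7c 7c 7c cb d5 61 12  5b┃┃  
00050  9f 3c 68 d4 75 a9 b6 9e  a6┃┃  
00060  f7 8a cd 4f 7a 04 2e cb  7f┃┃  
00070  dc d8 69 a0 c8 12 9a 57  57┃┃  
00080  d3 71 ae 02 1b             ┃┛  
                                  ┃   
                                  ┃   
━━━━━━━━━━━━━━━━━━━━━━━━━━━━━━━━━━┛   
                                      


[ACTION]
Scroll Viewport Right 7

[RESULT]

   ┏━━━━━━━━━━━━━━━━━━━━━━━━┓         
   ┃ FileEditor             ┃         
   ┠────────────────────────┨         
   ┃█024-01-15 00:00:03.419▲┃         
   ┃2024-01-15 00:00:06.045█┃         
━━━━━━━━━━━━━━━━━━━━━━━━━━━┓┃         
                           ┃┃         
───────────────────────────┨┃         
25 50 44 46 2d 31 2e ce  39┃┃         
d5 d5 d5 d5 d5 f4 53 d4  c0┃┃         
b0 63 04 04 ce f8 25 78  78┃┃         
d5 ac d8 cb 56 74 3d 7b  76┃┃         
7c 7c 7c 7c cb d5 61 12  5b┃┃         
9f 3c 68 d4 75 a9 b6 9e  a6┃┃         
f7 8a cd 4f 7a 04 2e cb  7f┃┃         
dc d8 69 a0 c8 12 9a 57  57┃┃         
d3 71 ae 02 1b             ┃┛         
                           ┃          
                           ┃          
━━━━━━━━━━━━━━━━━━━━━━━━━━━┛          
                                      


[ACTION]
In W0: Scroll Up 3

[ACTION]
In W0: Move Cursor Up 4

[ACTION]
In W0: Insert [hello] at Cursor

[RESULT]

   ┏━━━━━━━━━━━━━━━━━━━━━━━━┓         
   ┃ FileEditor             ┃         
   ┠────────────────────────┨         
   ┃hello█024-01-15 00:00:0▲┃         
   ┃2024-01-15 00:00:06.045█┃         
━━━━━━━━━━━━━━━━━━━━━━━━━━━┓┃         
                           ┃┃         
───────────────────────────┨┃         
25 50 44 46 2d 31 2e ce  39┃┃         
d5 d5 d5 d5 d5 f4 53 d4  c0┃┃         
b0 63 04 04 ce f8 25 78  78┃┃         
d5 ac d8 cb 56 74 3d 7b  76┃┃         
7c 7c 7c 7c cb d5 61 12  5b┃┃         
9f 3c 68 d4 75 a9 b6 9e  a6┃┃         
f7 8a cd 4f 7a 04 2e cb  7f┃┃         
dc d8 69 a0 c8 12 9a 57  57┃┃         
d3 71 ae 02 1b             ┃┛         
                           ┃          
                           ┃          
━━━━━━━━━━━━━━━━━━━━━━━━━━━┛          
                                      


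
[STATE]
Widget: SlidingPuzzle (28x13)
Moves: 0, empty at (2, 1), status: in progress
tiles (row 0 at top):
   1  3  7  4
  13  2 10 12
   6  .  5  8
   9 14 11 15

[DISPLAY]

┌────┬────┬────┬────┐       
│  1 │  3 │  7 │  4 │       
├────┼────┼────┼────┤       
│ 13 │  2 │ 10 │ 12 │       
├────┼────┼────┼────┤       
│  6 │    │  5 │  8 │       
├────┼────┼────┼────┤       
│  9 │ 14 │ 11 │ 15 │       
└────┴────┴────┴────┘       
Moves: 0                    
                            
                            
                            


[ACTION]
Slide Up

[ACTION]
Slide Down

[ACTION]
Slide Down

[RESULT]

┌────┬────┬────┬────┐       
│  1 │  3 │  7 │  4 │       
├────┼────┼────┼────┤       
│ 13 │    │ 10 │ 12 │       
├────┼────┼────┼────┤       
│  6 │  2 │  5 │  8 │       
├────┼────┼────┼────┤       
│  9 │ 14 │ 11 │ 15 │       
└────┴────┴────┴────┘       
Moves: 3                    
                            
                            
                            


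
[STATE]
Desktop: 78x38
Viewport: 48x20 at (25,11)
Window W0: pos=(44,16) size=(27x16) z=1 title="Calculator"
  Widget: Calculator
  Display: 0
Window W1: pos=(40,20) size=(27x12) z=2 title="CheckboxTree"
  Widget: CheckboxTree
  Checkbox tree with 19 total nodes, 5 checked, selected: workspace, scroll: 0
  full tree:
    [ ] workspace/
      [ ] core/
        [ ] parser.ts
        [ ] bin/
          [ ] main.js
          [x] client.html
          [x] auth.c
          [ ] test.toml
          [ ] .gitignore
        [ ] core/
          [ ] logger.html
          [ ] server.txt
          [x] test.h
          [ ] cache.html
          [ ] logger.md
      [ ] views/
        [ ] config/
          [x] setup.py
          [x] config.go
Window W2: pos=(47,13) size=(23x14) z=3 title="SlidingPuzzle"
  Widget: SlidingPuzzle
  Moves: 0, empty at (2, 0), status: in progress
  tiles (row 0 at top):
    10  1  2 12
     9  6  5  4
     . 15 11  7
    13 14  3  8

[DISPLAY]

                                                
                                                
                      ┏━━━━━━━━━━━━━━━━━━━━━┓   
                      ┃ SlidingPuzzle       ┃   
                      ┠─────────────────────┨   
                   ┏━━┃┌────┬────┬────┬────┐┃┓  
                   ┃ C┃│ 10 │  1 │  2 │ 12 │┃┃  
                   ┠──┃├────┼────┼────┼────┤┃┨  
                   ┃  ┃│  9 │  6 │  5 │  4 │┃┃  
               ┏━━━━━━┃├────┼────┼────┼────┤┃┃  
               ┃ Check┃│    │ 15 │ 11 │  7 │┃┃  
               ┠──────┃├────┼────┼────┼────┤┃┃  
               ┃>[-] w┃│ 13 │ 14 │  3 │  8 │┃┃  
               ┃   [-]┃└────┴────┴────┴────┘┃┃  
               ┃     [┃Moves: 0             ┃┃  
               ┃     [┗━━━━━━━━━━━━━━━━━━━━━┛┃  
               ┃       [ ] main.js       ┃   ┃  
               ┃       [x] client.html   ┃   ┃  
               ┃       [x] auth.c        ┃   ┃  
               ┃       [ ] test.toml     ┃   ┃  


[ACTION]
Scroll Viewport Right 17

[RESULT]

                                                
                                                
                 ┏━━━━━━━━━━━━━━━━━━━━━┓        
                 ┃ SlidingPuzzle       ┃        
                 ┠─────────────────────┨        
              ┏━━┃┌────┬────┬────┬────┐┃┓       
              ┃ C┃│ 10 │  1 │  2 │ 12 │┃┃       
              ┠──┃├────┼────┼────┼────┤┃┨       
              ┃  ┃│  9 │  6 │  5 │  4 │┃┃       
          ┏━━━━━━┃├────┼────┼────┼────┤┃┃       
          ┃ Check┃│    │ 15 │ 11 │  7 │┃┃       
          ┠──────┃├────┼────┼────┼────┤┃┃       
          ┃>[-] w┃│ 13 │ 14 │  3 │  8 │┃┃       
          ┃   [-]┃└────┴────┴────┴────┘┃┃       
          ┃     [┃Moves: 0             ┃┃       
          ┃     [┗━━━━━━━━━━━━━━━━━━━━━┛┃       
          ┃       [ ] main.js       ┃   ┃       
          ┃       [x] client.html   ┃   ┃       
          ┃       [x] auth.c        ┃   ┃       
          ┃       [ ] test.toml     ┃   ┃       


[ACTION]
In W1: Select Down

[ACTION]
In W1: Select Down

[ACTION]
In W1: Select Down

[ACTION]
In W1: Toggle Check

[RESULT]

                                                
                                                
                 ┏━━━━━━━━━━━━━━━━━━━━━┓        
                 ┃ SlidingPuzzle       ┃        
                 ┠─────────────────────┨        
              ┏━━┃┌────┬────┬────┬────┐┃┓       
              ┃ C┃│ 10 │  1 │  2 │ 12 │┃┃       
              ┠──┃├────┼────┼────┼────┤┃┨       
              ┃  ┃│  9 │  6 │  5 │  4 │┃┃       
          ┏━━━━━━┃├────┼────┼────┼────┤┃┃       
          ┃ Check┃│    │ 15 │ 11 │  7 │┃┃       
          ┠──────┃├────┼────┼────┼────┤┃┃       
          ┃ [-] w┃│ 13 │ 14 │  3 │  8 │┃┃       
          ┃   [-]┃└────┴────┴────┴────┘┃┃       
          ┃     [┃Moves: 0             ┃┃       
          ┃>    [┗━━━━━━━━━━━━━━━━━━━━━┛┃       
          ┃       [x] main.js       ┃   ┃       
          ┃       [x] client.html   ┃   ┃       
          ┃       [x] auth.c        ┃   ┃       
          ┃       [x] test.toml     ┃   ┃       


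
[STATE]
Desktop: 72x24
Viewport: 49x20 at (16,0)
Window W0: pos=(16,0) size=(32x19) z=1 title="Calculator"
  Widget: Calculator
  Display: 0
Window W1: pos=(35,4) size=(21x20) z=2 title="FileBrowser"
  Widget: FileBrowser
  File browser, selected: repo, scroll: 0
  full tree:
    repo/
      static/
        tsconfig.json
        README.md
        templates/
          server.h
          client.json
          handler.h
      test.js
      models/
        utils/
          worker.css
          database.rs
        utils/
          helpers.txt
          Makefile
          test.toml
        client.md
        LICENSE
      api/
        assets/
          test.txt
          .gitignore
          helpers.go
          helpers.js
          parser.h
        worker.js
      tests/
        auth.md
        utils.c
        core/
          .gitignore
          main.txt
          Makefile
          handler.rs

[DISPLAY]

┏━━━━━━━━━━━━━━━━━━━━━━━━━━━━━━┓                 
┃ Calculator                   ┃                 
┠──────────────────────────────┨                 
┃                             0┃                 
┃┌───┬───┬───┬───┐ ┏━━━━━━━━━━━━━━━━━━━┓         
┃│ 7 │ 8 │ 9 │ ÷ │ ┃ FileBrowser       ┃         
┃├───┼───┼───┼───┤ ┠───────────────────┨         
┃│ 4 │ 5 │ 6 │ × │ ┃> [-] repo/        ┃         
┃├───┼───┼───┼───┤ ┃    [+] static/    ┃         
┃│ 1 │ 2 │ 3 │ - │ ┃    test.js        ┃         
┃├───┼───┼───┼───┤ ┃    [+] models/    ┃         
┃│ 0 │ . │ = │ + │ ┃    [+] api/       ┃         
┃├───┼───┼───┼───┤ ┃    [+] tests/     ┃         
┃│ C │ MC│ MR│ M+│ ┃                   ┃         
┃└───┴───┴───┴───┘ ┃                   ┃         
┃                  ┃                   ┃         
┃                  ┃                   ┃         
┃                  ┃                   ┃         
┗━━━━━━━━━━━━━━━━━━┃                   ┃         
                   ┃                   ┃         


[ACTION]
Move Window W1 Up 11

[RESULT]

┏━━━━━━━━━━━━━━━━━━┏━━━━━━━━━━━━━━━━━━━┓         
┃ Calculator       ┃ FileBrowser       ┃         
┠──────────────────┠───────────────────┨         
┃                  ┃> [-] repo/        ┃         
┃┌───┬───┬───┬───┐ ┃    [+] static/    ┃         
┃│ 7 │ 8 │ 9 │ ÷ │ ┃    test.js        ┃         
┃├───┼───┼───┼───┤ ┃    [+] models/    ┃         
┃│ 4 │ 5 │ 6 │ × │ ┃    [+] api/       ┃         
┃├───┼───┼───┼───┤ ┃    [+] tests/     ┃         
┃│ 1 │ 2 │ 3 │ - │ ┃                   ┃         
┃├───┼───┼───┼───┤ ┃                   ┃         
┃│ 0 │ . │ = │ + │ ┃                   ┃         
┃├───┼───┼───┼───┤ ┃                   ┃         
┃│ C │ MC│ MR│ M+│ ┃                   ┃         
┃└───┴───┴───┴───┘ ┃                   ┃         
┃                  ┃                   ┃         
┃                  ┃                   ┃         
┃                  ┃                   ┃         
┗━━━━━━━━━━━━━━━━━━┃                   ┃         
                   ┗━━━━━━━━━━━━━━━━━━━┛         


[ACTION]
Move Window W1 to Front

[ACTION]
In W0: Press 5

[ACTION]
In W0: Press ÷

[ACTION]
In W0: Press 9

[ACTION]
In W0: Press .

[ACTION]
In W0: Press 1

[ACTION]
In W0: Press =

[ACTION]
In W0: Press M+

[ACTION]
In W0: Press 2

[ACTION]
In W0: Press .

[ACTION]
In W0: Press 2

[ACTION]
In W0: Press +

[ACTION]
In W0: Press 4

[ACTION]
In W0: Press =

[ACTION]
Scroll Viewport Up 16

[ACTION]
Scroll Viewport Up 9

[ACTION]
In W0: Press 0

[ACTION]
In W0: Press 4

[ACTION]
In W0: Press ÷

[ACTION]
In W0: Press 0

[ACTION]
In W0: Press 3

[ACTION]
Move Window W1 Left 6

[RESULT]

┏━━━━━━━━━━━━┏━━━━━━━━━━━━━━━━━━━┓               
┃ Calculator ┃ FileBrowser       ┃               
┠────────────┠───────────────────┨               
┃            ┃> [-] repo/        ┃               
┃┌───┬───┬───┃    [+] static/    ┃               
┃│ 7 │ 8 │ 9 ┃    test.js        ┃               
┃├───┼───┼───┃    [+] models/    ┃               
┃│ 4 │ 5 │ 6 ┃    [+] api/       ┃               
┃├───┼───┼───┃    [+] tests/     ┃               
┃│ 1 │ 2 │ 3 ┃                   ┃               
┃├───┼───┼───┃                   ┃               
┃│ 0 │ . │ = ┃                   ┃               
┃├───┼───┼───┃                   ┃               
┃│ C │ MC│ MR┃                   ┃               
┃└───┴───┴───┃                   ┃               
┃            ┃                   ┃               
┃            ┃                   ┃               
┃            ┃                   ┃               
┗━━━━━━━━━━━━┃                   ┃               
             ┗━━━━━━━━━━━━━━━━━━━┛               


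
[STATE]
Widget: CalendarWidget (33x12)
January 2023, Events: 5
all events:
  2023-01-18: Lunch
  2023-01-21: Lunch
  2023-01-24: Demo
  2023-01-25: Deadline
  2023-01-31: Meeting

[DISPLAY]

           January 2023          
Mo Tu We Th Fr Sa Su             
                   1             
 2  3  4  5  6  7  8             
 9 10 11 12 13 14 15             
16 17 18* 19 20 21* 22           
23 24* 25* 26 27 28 29           
30 31*                           
                                 
                                 
                                 
                                 


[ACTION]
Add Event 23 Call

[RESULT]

           January 2023          
Mo Tu We Th Fr Sa Su             
                   1             
 2  3  4  5  6  7  8             
 9 10 11 12 13 14 15             
16 17 18* 19 20 21* 22           
23* 24* 25* 26 27 28 29          
30 31*                           
                                 
                                 
                                 
                                 


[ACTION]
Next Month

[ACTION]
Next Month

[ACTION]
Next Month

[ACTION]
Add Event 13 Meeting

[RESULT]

            April 2023           
Mo Tu We Th Fr Sa Su             
                1  2             
 3  4  5  6  7  8  9             
10 11 12 13* 14 15 16            
17 18 19 20 21 22 23             
24 25 26 27 28 29 30             
                                 
                                 
                                 
                                 
                                 


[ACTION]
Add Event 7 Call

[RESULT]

            April 2023           
Mo Tu We Th Fr Sa Su             
                1  2             
 3  4  5  6  7*  8  9            
10 11 12 13* 14 15 16            
17 18 19 20 21 22 23             
24 25 26 27 28 29 30             
                                 
                                 
                                 
                                 
                                 


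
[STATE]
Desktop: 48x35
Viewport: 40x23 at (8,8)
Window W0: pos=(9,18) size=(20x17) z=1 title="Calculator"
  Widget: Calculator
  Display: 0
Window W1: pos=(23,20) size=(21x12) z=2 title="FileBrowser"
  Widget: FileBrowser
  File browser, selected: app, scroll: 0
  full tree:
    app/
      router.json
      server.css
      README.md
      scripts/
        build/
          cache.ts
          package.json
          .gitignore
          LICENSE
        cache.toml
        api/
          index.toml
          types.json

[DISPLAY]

                                        
                                        
                                        
                                        
                                        
                                        
                                        
                                        
                                        
                                        
 ┏━━━━━━━━━━━━━━━━━━┓                   
 ┃ Calculator       ┃                   
 ┠─────────────┏━━━━━━━━━━━━━━━━━━━┓    
 ┃             ┃ FileBrowser       ┃    
 ┃┌───┬───┬───┬┠───────────────────┨    
 ┃│ 7 │ 8 │ 9 │┃> [-] app/         ┃    
 ┃├───┼───┼───┼┃    router.json    ┃    
 ┃│ 4 │ 5 │ 6 │┃    server.css     ┃    
 ┃├───┼───┼───┼┃    README.md      ┃    
 ┃│ 1 │ 2 │ 3 │┃    [+] scripts/   ┃    
 ┃├───┼───┼───┼┃                   ┃    
 ┃│ 0 │ . │ = │┃                   ┃    
 ┃├───┼───┼───┼┃                   ┃    


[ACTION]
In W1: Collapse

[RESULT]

                                        
                                        
                                        
                                        
                                        
                                        
                                        
                                        
                                        
                                        
 ┏━━━━━━━━━━━━━━━━━━┓                   
 ┃ Calculator       ┃                   
 ┠─────────────┏━━━━━━━━━━━━━━━━━━━┓    
 ┃             ┃ FileBrowser       ┃    
 ┃┌───┬───┬───┬┠───────────────────┨    
 ┃│ 7 │ 8 │ 9 │┃> [+] app/         ┃    
 ┃├───┼───┼───┼┃                   ┃    
 ┃│ 4 │ 5 │ 6 │┃                   ┃    
 ┃├───┼───┼───┼┃                   ┃    
 ┃│ 1 │ 2 │ 3 │┃                   ┃    
 ┃├───┼───┼───┼┃                   ┃    
 ┃│ 0 │ . │ = │┃                   ┃    
 ┃├───┼───┼───┼┃                   ┃    


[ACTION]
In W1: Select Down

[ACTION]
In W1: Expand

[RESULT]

                                        
                                        
                                        
                                        
                                        
                                        
                                        
                                        
                                        
                                        
 ┏━━━━━━━━━━━━━━━━━━┓                   
 ┃ Calculator       ┃                   
 ┠─────────────┏━━━━━━━━━━━━━━━━━━━┓    
 ┃             ┃ FileBrowser       ┃    
 ┃┌───┬───┬───┬┠───────────────────┨    
 ┃│ 7 │ 8 │ 9 │┃> [-] app/         ┃    
 ┃├───┼───┼───┼┃    router.json    ┃    
 ┃│ 4 │ 5 │ 6 │┃    server.css     ┃    
 ┃├───┼───┼───┼┃    README.md      ┃    
 ┃│ 1 │ 2 │ 3 │┃    [+] scripts/   ┃    
 ┃├───┼───┼───┼┃                   ┃    
 ┃│ 0 │ . │ = │┃                   ┃    
 ┃├───┼───┼───┼┃                   ┃    


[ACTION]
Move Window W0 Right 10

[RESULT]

                                        
                                        
                                        
                                        
                                        
                                        
                                        
                                        
                                        
                                        
           ┏━━━━━━━━━━━━━━━━━━┓         
           ┃ Calculator       ┃         
           ┠───┏━━━━━━━━━━━━━━━━━━━┓    
           ┃   ┃ FileBrowser       ┃    
           ┃┌──┠───────────────────┨    
           ┃│ 7┃> [-] app/         ┃    
           ┃├──┃    router.json    ┃    
           ┃│ 4┃    server.css     ┃    
           ┃├──┃    README.md      ┃    
           ┃│ 1┃    [+] scripts/   ┃    
           ┃├──┃                   ┃    
           ┃│ 0┃                   ┃    
           ┃├──┃                   ┃    


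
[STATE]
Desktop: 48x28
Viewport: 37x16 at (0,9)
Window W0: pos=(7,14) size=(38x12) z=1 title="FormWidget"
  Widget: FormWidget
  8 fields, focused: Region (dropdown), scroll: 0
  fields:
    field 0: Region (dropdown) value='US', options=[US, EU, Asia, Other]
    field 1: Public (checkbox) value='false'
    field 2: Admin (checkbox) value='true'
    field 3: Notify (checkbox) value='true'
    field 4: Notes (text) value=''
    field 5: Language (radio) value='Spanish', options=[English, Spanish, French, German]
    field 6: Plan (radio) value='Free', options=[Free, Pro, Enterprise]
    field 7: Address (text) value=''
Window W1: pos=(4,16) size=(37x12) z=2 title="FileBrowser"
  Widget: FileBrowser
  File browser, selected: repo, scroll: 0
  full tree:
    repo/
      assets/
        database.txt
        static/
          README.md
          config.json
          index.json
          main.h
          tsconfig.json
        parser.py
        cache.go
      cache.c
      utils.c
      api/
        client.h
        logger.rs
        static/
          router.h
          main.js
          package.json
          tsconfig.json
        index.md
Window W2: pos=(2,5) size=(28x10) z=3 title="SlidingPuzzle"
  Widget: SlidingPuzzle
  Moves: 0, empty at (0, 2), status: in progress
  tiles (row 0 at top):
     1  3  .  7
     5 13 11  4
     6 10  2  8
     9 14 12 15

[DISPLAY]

  ┃│  1 │  3 │    │  7 │     ┃       
  ┃├────┼────┼────┼────┤     ┃       
  ┃│  5 │ 13 │ 11 │  4 │     ┃       
  ┃├────┼────┼────┼────┤     ┃       
  ┃│  6 │ 10 │  2 │  8 │     ┃       
  ┗━━━━━━━━━━━━━━━━━━━━━━━━━━┛━━━━━━━
       ┃ FormWidget                  
    ┏━━━━━━━━━━━━━━━━━━━━━━━━━━━━━━━━
    ┃ FileBrowser                    
    ┠────────────────────────────────
    ┃> [-] repo/                     
    ┃    [+] assets/                 
    ┃    cache.c                     
    ┃    utils.c                     
    ┃    [+] api/                    
    ┃                                


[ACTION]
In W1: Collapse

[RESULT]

  ┃│  1 │  3 │    │  7 │     ┃       
  ┃├────┼────┼────┼────┤     ┃       
  ┃│  5 │ 13 │ 11 │  4 │     ┃       
  ┃├────┼────┼────┼────┤     ┃       
  ┃│  6 │ 10 │  2 │  8 │     ┃       
  ┗━━━━━━━━━━━━━━━━━━━━━━━━━━┛━━━━━━━
       ┃ FormWidget                  
    ┏━━━━━━━━━━━━━━━━━━━━━━━━━━━━━━━━
    ┃ FileBrowser                    
    ┠────────────────────────────────
    ┃> [+] repo/                     
    ┃                                
    ┃                                
    ┃                                
    ┃                                
    ┃                                


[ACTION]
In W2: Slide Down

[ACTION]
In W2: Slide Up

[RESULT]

  ┃│  1 │  3 │ 11 │  7 │     ┃       
  ┃├────┼────┼────┼────┤     ┃       
  ┃│  5 │ 13 │    │  4 │     ┃       
  ┃├────┼────┼────┼────┤     ┃       
  ┃│  6 │ 10 │  2 │  8 │     ┃       
  ┗━━━━━━━━━━━━━━━━━━━━━━━━━━┛━━━━━━━
       ┃ FormWidget                  
    ┏━━━━━━━━━━━━━━━━━━━━━━━━━━━━━━━━
    ┃ FileBrowser                    
    ┠────────────────────────────────
    ┃> [+] repo/                     
    ┃                                
    ┃                                
    ┃                                
    ┃                                
    ┃                                


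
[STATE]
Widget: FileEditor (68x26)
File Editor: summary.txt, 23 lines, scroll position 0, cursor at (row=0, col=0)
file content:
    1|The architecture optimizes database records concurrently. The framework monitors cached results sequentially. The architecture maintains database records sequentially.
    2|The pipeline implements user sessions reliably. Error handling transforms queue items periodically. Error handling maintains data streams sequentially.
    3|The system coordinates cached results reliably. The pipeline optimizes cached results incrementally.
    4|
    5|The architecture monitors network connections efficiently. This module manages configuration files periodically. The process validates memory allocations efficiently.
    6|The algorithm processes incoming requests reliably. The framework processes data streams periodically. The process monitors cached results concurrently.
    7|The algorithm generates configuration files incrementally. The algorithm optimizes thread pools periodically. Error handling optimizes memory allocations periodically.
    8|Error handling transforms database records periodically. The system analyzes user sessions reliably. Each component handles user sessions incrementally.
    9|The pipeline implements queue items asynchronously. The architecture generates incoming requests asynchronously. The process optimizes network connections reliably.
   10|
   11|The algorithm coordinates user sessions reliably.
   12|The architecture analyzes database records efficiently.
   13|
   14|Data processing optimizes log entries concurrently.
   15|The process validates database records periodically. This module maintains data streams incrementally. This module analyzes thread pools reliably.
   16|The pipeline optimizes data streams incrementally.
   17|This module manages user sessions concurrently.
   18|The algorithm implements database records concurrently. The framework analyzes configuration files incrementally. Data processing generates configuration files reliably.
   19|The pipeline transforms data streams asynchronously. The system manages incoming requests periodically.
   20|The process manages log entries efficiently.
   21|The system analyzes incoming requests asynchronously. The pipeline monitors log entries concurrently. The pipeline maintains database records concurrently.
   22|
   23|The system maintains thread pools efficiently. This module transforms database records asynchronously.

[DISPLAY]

█he architecture optimizes database records concurrently. The frame▲
The pipeline implements user sessions reliably. Error handling tran█
The system coordinates cached results reliably. The pipeline optimi░
                                                                   ░
The architecture monitors network connections efficiently. This mod░
The algorithm processes incoming requests reliably. The framework p░
The algorithm generates configuration files incrementally. The algo░
Error handling transforms database records periodically. The system░
The pipeline implements queue items asynchronously. The architectur░
                                                                   ░
The algorithm coordinates user sessions reliably.                  ░
The architecture analyzes database records efficiently.            ░
                                                                   ░
Data processing optimizes log entries concurrently.                ░
The process validates database records periodically. This module ma░
The pipeline optimizes data streams incrementally.                 ░
This module manages user sessions concurrently.                    ░
The algorithm implements database records concurrently. The framewo░
The pipeline transforms data streams asynchronously. The system man░
The process manages log entries efficiently.                       ░
The system analyzes incoming requests asynchronously. The pipeline ░
                                                                   ░
The system maintains thread pools efficiently. This module transfor░
                                                                   ░
                                                                   ░
                                                                   ▼


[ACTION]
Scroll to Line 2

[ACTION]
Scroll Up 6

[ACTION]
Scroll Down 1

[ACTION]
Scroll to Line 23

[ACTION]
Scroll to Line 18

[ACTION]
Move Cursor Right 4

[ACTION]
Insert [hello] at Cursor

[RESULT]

The hello█rchitecture optimizes database records concurrently. The ▲
The pipeline implements user sessions reliably. Error handling tran█
The system coordinates cached results reliably. The pipeline optimi░
                                                                   ░
The architecture monitors network connections efficiently. This mod░
The algorithm processes incoming requests reliably. The framework p░
The algorithm generates configuration files incrementally. The algo░
Error handling transforms database records periodically. The system░
The pipeline implements queue items asynchronously. The architectur░
                                                                   ░
The algorithm coordinates user sessions reliably.                  ░
The architecture analyzes database records efficiently.            ░
                                                                   ░
Data processing optimizes log entries concurrently.                ░
The process validates database records periodically. This module ma░
The pipeline optimizes data streams incrementally.                 ░
This module manages user sessions concurrently.                    ░
The algorithm implements database records concurrently. The framewo░
The pipeline transforms data streams asynchronously. The system man░
The process manages log entries efficiently.                       ░
The system analyzes incoming requests asynchronously. The pipeline ░
                                                                   ░
The system maintains thread pools efficiently. This module transfor░
                                                                   ░
                                                                   ░
                                                                   ▼


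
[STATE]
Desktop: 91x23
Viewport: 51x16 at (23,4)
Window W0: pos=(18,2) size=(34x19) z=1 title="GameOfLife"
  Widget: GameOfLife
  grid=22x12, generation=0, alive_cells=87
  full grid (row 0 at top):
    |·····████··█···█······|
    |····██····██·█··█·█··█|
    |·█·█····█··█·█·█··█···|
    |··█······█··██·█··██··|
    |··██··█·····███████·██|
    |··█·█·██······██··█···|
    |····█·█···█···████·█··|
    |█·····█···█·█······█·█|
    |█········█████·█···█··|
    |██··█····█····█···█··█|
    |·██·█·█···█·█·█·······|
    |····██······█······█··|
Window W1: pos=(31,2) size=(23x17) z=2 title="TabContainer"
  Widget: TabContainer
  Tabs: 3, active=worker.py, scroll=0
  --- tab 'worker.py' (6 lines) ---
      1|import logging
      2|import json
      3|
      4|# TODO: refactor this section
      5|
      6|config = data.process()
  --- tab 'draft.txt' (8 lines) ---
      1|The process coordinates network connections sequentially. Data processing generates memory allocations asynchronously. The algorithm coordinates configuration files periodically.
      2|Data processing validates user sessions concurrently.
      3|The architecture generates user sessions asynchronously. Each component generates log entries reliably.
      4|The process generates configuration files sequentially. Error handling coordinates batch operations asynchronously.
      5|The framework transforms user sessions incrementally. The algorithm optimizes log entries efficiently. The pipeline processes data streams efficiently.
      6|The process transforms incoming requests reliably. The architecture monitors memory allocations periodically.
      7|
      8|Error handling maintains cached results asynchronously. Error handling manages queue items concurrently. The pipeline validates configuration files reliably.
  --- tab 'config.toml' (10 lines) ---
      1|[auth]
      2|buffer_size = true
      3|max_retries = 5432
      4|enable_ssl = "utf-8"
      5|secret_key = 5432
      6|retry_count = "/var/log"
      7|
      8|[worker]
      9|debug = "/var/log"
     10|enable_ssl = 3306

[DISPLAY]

────────┠─────────────────────┨                    
 0      ┃[worker.py]│ draft.tx┃                    
·████··█┃─────────────────────┃                    
██····██┃import logging       ┃                    
····█··█┃import json          ┃                    
·····█··┃                     ┃                    
··█·····┃# TODO: refactor this┃                    
█·██····┃                     ┃                    
█·█···█·┃config = data.process┃                    
··█···█·┃                     ┃                    
·····███┃                     ┃                    
█····█··┃                     ┃                    
█·█···█·┃                     ┃                    
██······┃                     ┃                    
        ┗━━━━━━━━━━━━━━━━━━━━━┛                    
                            ┃                      


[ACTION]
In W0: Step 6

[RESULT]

────────┠─────────────────────┨                    
 6      ┃[worker.py]│ draft.tx┃                    
···██···┃─────────────────────┃                    
··█·█···┃import logging       ┃                    
········┃import json          ┃                    
··█·█···┃                     ┃                    
█·······┃# TODO: refactor this┃                    
··█·····┃                     ┃                    
··█····█┃config = data.process┃                    
······██┃                     ┃                    
·····██·┃                     ┃                    
██······┃                     ┃                    
·█·····█┃                     ┃                    
█·······┃                     ┃                    
        ┗━━━━━━━━━━━━━━━━━━━━━┛                    
                            ┃                      


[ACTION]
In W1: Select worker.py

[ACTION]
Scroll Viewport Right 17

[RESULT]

─────────────┨                                     
py]│ draft.tx┃                                     
─────────────┃                                     
ogging       ┃                                     
son          ┃                                     
             ┃                                     
refactor this┃                                     
             ┃                                     
 data.process┃                                     
             ┃                                     
             ┃                                     
             ┃                                     
             ┃                                     
             ┃                                     
━━━━━━━━━━━━━┛                                     
           ┃                                       


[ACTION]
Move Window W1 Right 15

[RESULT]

──────┠─────────────────────┨                      
      ┃[worker.py]│ draft.tx┃                      
·     ┃─────────────────────┃                      
·     ┃import logging       ┃                      
·     ┃import json          ┃                      
█     ┃                     ┃                      
█     ┃# TODO: refactor this┃                      
█     ┃                     ┃                      
█     ┃config = data.process┃                      
·     ┃                     ┃                      
·     ┃                     ┃                      
·     ┃                     ┃                      
·     ┃                     ┃                      
·     ┃                     ┃                      
      ┗━━━━━━━━━━━━━━━━━━━━━┛                      
           ┃                                       
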